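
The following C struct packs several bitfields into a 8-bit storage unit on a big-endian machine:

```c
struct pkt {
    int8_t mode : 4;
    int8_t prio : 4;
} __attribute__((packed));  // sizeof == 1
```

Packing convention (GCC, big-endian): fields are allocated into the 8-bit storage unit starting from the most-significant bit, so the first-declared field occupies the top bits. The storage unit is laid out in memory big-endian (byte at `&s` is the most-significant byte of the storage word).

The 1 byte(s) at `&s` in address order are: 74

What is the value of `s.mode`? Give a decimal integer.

7

[0]=0x74 (big-endian) → word 0x74
mode [4+:4] = (word>>4) & 0xf = 7  ←
prio [0+:4] = (word>>0) & 0xf = 4
mode signed 4b, MSB=0: value = 7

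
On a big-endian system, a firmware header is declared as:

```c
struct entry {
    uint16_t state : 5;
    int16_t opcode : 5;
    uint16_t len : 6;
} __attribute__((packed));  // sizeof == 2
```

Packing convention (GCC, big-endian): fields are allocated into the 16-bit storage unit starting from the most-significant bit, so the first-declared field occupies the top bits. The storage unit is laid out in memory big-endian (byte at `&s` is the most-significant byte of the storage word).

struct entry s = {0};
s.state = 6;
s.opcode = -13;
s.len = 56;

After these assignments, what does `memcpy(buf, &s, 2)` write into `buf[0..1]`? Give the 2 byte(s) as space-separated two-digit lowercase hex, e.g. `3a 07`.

34 f8

[11+:5] state=6 & 0x1f = 0x6; word=0x3000
[6+:5] opcode=-13 & 0x1f = 0x13; word=0x34c0
[0+:6] len=56 & 0x3f = 0x38; word=0x34f8
word = 0x34f8 → big-endian bytes:
  [0]=0x34  [1]=0xf8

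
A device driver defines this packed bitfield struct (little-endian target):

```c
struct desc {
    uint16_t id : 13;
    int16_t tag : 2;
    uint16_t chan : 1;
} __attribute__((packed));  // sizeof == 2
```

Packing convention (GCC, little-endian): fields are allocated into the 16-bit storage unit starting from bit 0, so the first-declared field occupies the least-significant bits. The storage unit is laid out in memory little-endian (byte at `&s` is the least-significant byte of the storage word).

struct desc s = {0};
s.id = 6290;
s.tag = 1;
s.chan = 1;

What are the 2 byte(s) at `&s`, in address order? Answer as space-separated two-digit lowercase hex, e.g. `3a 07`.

92 b8

[0+:13] id=6290 & 0x1fff = 0x1892; word=0x1892
[13+:2] tag=1 & 0x3 = 0x1; word=0x3892
[15+:1] chan=1 & 0x1 = 0x1; word=0xb892
word = 0xb892 → little-endian bytes:
  [0]=0x92  [1]=0xb8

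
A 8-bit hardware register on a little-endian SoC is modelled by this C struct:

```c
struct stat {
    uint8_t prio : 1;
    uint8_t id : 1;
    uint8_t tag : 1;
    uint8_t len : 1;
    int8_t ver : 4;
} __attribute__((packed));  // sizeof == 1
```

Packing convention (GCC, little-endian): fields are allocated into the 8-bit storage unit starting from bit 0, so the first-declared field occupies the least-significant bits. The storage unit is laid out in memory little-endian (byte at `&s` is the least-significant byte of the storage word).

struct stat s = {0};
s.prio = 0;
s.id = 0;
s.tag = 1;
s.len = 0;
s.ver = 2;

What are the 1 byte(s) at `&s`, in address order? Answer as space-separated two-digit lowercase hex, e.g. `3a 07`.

24

prio (1b) val=0 bits=0x0 at bit 0: 0x00
id (1b) val=0 bits=0x0 at bit 1: 0x00
tag (1b) val=1 bits=0x1 at bit 2: 0x04
len (1b) val=0 bits=0x0 at bit 3: 0x04
ver (4b) val=2 bits=0x2 at bit 4: 0x24
word = 0x24 → little-endian bytes:
  [0]=0x24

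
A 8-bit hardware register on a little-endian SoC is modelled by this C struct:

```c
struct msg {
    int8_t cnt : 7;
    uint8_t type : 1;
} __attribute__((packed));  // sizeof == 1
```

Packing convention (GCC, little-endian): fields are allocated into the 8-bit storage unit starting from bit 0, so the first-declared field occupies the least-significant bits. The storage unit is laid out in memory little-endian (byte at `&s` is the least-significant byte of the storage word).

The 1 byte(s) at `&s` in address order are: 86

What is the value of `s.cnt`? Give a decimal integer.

6

[0]=0x86 (little-endian) → word 0x86
cnt [0+:7] = (word>>0) & 0x7f = 6  ←
type [7+:1] = (word>>7) & 0x1 = 1
cnt signed 7b, MSB=0: value = 6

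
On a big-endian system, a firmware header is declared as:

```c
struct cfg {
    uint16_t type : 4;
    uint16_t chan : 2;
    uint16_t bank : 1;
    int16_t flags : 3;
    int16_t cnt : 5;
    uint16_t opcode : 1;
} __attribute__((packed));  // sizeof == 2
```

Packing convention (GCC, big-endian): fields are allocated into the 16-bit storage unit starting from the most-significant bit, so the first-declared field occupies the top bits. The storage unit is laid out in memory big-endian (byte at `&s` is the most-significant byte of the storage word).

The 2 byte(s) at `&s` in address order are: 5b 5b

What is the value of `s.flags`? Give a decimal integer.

[0]=0x5b [1]=0x5b (big-endian) → word 0x5b5b
type:4 @ bit 12 → (0x5b5b>>12)&0xf = 0x5
chan:2 @ bit 10 → (0x5b5b>>10)&0x3 = 0x2
bank:1 @ bit 9 → (0x5b5b>>9)&0x1 = 0x1
flags:3 @ bit 6 → (0x5b5b>>6)&0x7 = 0x5  ←
cnt:5 @ bit 1 → (0x5b5b>>1)&0x1f = 0xd
opcode:1 @ bit 0 → (0x5b5b>>0)&0x1 = 0x1
flags signed 3b, MSB=1: 5 - 8 = -3

-3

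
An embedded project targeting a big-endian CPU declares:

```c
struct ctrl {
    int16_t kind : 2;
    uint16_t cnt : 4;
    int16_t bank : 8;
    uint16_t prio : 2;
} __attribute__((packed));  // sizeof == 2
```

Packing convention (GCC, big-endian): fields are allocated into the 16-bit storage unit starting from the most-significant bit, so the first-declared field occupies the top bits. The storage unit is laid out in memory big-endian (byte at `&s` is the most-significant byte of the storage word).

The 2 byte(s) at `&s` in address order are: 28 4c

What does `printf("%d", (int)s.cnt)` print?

[0]=0x28 [1]=0x4c (big-endian) → word 0x284c
kind [14+:2] = (word>>14) & 0x3 = 0
cnt [10+:4] = (word>>10) & 0xf = 10  ←
bank [2+:8] = (word>>2) & 0xff = 19
prio [0+:2] = (word>>0) & 0x3 = 0

10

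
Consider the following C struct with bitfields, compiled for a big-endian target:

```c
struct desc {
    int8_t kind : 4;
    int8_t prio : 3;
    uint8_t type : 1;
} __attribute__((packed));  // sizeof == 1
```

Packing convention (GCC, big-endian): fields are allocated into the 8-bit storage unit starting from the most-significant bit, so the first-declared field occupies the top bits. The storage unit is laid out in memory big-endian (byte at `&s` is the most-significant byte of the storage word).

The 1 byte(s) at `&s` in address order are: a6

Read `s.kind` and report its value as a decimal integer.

[0]=0xa6 (big-endian) → word 0xa6
kind:4 @ bit 4 → (0xa6>>4)&0xf = 0xa  ←
prio:3 @ bit 1 → (0xa6>>1)&0x7 = 0x3
type:1 @ bit 0 → (0xa6>>0)&0x1 = 0x0
kind signed 4b, MSB=1: 10 - 16 = -6

-6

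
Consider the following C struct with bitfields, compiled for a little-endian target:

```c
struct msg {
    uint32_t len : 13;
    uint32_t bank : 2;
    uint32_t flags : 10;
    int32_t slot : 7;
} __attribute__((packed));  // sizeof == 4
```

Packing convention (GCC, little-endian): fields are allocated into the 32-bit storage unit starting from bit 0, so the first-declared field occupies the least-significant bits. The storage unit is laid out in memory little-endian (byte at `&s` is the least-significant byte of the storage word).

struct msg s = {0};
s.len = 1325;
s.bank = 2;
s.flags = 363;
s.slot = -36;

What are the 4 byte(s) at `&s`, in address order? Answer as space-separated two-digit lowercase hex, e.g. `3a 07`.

len (13b) val=1325 bits=0x52d at bit 0: 0x0000052d
bank (2b) val=2 bits=0x2 at bit 13: 0x0000452d
flags (10b) val=363 bits=0x16b at bit 15: 0x00b5c52d
slot (7b) val=-36 bits=0x5c at bit 25: 0xb8b5c52d
word = 0xb8b5c52d → little-endian bytes:
  [0]=0x2d  [1]=0xc5  [2]=0xb5  [3]=0xb8

2d c5 b5 b8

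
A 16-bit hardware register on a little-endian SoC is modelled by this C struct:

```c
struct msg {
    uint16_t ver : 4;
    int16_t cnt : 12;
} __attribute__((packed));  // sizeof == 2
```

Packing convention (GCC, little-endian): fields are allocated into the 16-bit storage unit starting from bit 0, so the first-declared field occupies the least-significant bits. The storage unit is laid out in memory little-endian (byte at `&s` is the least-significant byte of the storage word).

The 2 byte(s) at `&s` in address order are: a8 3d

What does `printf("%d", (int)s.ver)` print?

8

[0]=0xa8 [1]=0x3d (little-endian) → word 0x3da8
ver [0+:4] = (word>>0) & 0xf = 8  ←
cnt [4+:12] = (word>>4) & 0xfff = 986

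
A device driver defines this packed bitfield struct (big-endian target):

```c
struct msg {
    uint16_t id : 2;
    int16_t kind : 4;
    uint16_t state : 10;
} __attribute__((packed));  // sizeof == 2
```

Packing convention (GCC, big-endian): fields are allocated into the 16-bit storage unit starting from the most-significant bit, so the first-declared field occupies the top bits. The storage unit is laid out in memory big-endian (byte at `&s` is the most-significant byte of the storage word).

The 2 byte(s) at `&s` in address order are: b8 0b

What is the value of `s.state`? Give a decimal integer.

11

[0]=0xb8 [1]=0x0b (big-endian) → word 0xb80b
id [14+:2] = (word>>14) & 0x3 = 2
kind [10+:4] = (word>>10) & 0xf = 14
state [0+:10] = (word>>0) & 0x3ff = 11  ←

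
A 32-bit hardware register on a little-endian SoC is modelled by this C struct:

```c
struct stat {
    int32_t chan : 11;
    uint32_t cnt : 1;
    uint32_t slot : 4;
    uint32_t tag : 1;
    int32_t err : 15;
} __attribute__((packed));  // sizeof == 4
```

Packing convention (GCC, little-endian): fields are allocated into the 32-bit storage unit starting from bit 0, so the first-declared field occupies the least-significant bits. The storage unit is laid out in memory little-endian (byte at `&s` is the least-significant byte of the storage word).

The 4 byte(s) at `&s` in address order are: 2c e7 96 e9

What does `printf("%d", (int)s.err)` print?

[0]=0x2c [1]=0xe7 [2]=0x96 [3]=0xe9 (little-endian) → word 0xe996e72c
chan:11 @ bit 0 → (0xe996e72c>>0)&0x7ff = 0x72c
cnt:1 @ bit 11 → (0xe996e72c>>11)&0x1 = 0x0
slot:4 @ bit 12 → (0xe996e72c>>12)&0xf = 0xe
tag:1 @ bit 16 → (0xe996e72c>>16)&0x1 = 0x0
err:15 @ bit 17 → (0xe996e72c>>17)&0x7fff = 0x74cb  ←
err signed 15b, MSB=1: 29899 - 32768 = -2869

-2869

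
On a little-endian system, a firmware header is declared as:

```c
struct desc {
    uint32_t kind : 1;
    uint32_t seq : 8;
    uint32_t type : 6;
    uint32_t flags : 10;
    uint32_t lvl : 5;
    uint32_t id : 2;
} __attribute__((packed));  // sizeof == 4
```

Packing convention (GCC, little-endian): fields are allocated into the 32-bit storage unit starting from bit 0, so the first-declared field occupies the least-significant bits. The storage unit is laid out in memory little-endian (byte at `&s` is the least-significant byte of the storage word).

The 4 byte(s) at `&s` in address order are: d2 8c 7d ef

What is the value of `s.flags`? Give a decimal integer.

[0]=0xd2 [1]=0x8c [2]=0x7d [3]=0xef (little-endian) → word 0xef7d8cd2
kind [0+:1] = (word>>0) & 0x1 = 0
seq [1+:8] = (word>>1) & 0xff = 105
type [9+:6] = (word>>9) & 0x3f = 6
flags [15+:10] = (word>>15) & 0x3ff = 763  ←
lvl [25+:5] = (word>>25) & 0x1f = 23
id [30+:2] = (word>>30) & 0x3 = 3

763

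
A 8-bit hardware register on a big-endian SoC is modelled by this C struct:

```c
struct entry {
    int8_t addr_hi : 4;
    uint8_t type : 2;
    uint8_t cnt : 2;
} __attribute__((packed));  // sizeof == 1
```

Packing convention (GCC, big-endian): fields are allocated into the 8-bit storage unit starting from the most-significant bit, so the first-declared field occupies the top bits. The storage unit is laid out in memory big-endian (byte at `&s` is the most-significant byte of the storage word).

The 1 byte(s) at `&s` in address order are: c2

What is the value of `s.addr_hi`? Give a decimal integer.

-4

[0]=0xc2 (big-endian) → word 0xc2
addr_hi [4+:4] = (word>>4) & 0xf = 12  ←
type [2+:2] = (word>>2) & 0x3 = 0
cnt [0+:2] = (word>>0) & 0x3 = 2
addr_hi signed 4b, MSB=1: 12 - 16 = -4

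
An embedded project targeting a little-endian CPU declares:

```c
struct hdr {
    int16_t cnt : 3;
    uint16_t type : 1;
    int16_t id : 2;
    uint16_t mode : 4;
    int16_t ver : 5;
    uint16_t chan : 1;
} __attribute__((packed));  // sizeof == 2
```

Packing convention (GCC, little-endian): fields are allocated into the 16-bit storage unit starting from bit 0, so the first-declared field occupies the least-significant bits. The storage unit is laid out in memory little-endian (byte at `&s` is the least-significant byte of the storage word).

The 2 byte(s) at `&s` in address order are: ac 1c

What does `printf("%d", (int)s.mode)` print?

[0]=0xac [1]=0x1c (little-endian) → word 0x1cac
cnt [0+:3] = (word>>0) & 0x7 = 4
type [3+:1] = (word>>3) & 0x1 = 1
id [4+:2] = (word>>4) & 0x3 = 2
mode [6+:4] = (word>>6) & 0xf = 2  ←
ver [10+:5] = (word>>10) & 0x1f = 7
chan [15+:1] = (word>>15) & 0x1 = 0

2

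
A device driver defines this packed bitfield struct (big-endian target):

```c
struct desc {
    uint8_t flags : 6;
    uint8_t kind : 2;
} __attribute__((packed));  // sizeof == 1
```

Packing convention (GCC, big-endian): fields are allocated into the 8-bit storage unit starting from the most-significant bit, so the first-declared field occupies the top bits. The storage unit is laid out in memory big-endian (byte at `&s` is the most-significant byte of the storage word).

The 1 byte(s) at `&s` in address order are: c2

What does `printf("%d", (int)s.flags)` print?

48

[0]=0xc2 (big-endian) → word 0xc2
flags:6 @ bit 2 → (0xc2>>2)&0x3f = 0x30  ←
kind:2 @ bit 0 → (0xc2>>0)&0x3 = 0x2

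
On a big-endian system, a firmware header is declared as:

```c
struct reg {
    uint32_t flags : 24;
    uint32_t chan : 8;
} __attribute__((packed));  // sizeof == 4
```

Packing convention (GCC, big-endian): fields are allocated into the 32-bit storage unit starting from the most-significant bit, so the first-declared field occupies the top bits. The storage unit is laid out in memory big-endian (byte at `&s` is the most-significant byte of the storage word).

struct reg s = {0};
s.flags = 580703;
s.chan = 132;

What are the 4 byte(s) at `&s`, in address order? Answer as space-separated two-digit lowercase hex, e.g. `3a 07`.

flags:24 = 580703 → 0x8dc5f << 8 → word 0x08dc5f00
chan:8 = 132 → 0x84 << 0 → word 0x08dc5f84
word = 0x08dc5f84 → big-endian bytes:
  [0]=0x08  [1]=0xdc  [2]=0x5f  [3]=0x84

08 dc 5f 84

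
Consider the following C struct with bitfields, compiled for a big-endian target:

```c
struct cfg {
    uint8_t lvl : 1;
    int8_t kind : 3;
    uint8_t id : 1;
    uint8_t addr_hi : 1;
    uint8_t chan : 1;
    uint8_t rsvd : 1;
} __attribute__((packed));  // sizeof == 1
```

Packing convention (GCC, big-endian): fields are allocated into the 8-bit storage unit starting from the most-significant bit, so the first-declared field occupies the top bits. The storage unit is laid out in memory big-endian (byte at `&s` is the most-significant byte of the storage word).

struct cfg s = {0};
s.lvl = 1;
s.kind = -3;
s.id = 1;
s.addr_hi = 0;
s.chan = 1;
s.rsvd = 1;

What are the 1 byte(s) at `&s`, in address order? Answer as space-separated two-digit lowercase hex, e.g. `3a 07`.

db

lvl (1b) val=1 bits=0x1 at bit 7: 0x80
kind (3b) val=-3 bits=0x5 at bit 4: 0xd0
id (1b) val=1 bits=0x1 at bit 3: 0xd8
addr_hi (1b) val=0 bits=0x0 at bit 2: 0xd8
chan (1b) val=1 bits=0x1 at bit 1: 0xda
rsvd (1b) val=1 bits=0x1 at bit 0: 0xdb
word = 0xdb → big-endian bytes:
  [0]=0xdb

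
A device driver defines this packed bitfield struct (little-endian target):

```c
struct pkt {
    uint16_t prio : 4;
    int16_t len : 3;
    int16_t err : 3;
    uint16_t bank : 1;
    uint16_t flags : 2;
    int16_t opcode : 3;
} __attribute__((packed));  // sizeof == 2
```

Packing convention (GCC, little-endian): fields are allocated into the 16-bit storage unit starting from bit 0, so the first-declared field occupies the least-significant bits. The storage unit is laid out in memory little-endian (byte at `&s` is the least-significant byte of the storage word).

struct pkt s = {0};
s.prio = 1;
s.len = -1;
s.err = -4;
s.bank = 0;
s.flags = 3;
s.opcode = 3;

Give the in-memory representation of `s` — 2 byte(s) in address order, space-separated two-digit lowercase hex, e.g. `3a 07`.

prio:4 = 1 → 0x1 << 0 → word 0x0001
len:3 = -1 → 0x7 << 4 → word 0x0071
err:3 = -4 → 0x4 << 7 → word 0x0271
bank:1 = 0 → 0x0 << 10 → word 0x0271
flags:2 = 3 → 0x3 << 11 → word 0x1a71
opcode:3 = 3 → 0x3 << 13 → word 0x7a71
word = 0x7a71 → little-endian bytes:
  [0]=0x71  [1]=0x7a

71 7a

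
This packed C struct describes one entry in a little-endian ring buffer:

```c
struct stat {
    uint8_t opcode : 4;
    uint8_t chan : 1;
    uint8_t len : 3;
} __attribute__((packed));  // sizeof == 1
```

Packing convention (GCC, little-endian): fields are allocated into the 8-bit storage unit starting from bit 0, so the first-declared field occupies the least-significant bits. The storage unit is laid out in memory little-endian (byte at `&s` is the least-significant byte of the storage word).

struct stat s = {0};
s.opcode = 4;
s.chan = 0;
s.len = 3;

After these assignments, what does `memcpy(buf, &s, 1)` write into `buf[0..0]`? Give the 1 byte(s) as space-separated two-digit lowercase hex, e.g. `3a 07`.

64

opcode:4 = 4 → 0x4 << 0 → word 0x04
chan:1 = 0 → 0x0 << 4 → word 0x04
len:3 = 3 → 0x3 << 5 → word 0x64
word = 0x64 → little-endian bytes:
  [0]=0x64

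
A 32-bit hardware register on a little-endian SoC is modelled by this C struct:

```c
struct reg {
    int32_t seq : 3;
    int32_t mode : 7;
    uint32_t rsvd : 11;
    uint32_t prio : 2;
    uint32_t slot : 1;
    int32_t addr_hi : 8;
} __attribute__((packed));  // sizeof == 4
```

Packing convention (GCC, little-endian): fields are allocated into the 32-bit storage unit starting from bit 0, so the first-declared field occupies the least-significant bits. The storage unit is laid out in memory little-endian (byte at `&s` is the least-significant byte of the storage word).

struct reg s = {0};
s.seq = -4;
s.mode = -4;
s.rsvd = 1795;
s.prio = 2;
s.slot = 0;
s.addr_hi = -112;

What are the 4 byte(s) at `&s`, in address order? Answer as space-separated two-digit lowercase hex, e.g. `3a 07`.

[0+:3] seq=-4 & 0x7 = 0x4; word=0x00000004
[3+:7] mode=-4 & 0x7f = 0x7c; word=0x000003e4
[10+:11] rsvd=1795 & 0x7ff = 0x703; word=0x001c0fe4
[21+:2] prio=2 & 0x3 = 0x2; word=0x005c0fe4
[23+:1] slot=0 & 0x1 = 0x0; word=0x005c0fe4
[24+:8] addr_hi=-112 & 0xff = 0x90; word=0x905c0fe4
word = 0x905c0fe4 → little-endian bytes:
  [0]=0xe4  [1]=0x0f  [2]=0x5c  [3]=0x90

e4 0f 5c 90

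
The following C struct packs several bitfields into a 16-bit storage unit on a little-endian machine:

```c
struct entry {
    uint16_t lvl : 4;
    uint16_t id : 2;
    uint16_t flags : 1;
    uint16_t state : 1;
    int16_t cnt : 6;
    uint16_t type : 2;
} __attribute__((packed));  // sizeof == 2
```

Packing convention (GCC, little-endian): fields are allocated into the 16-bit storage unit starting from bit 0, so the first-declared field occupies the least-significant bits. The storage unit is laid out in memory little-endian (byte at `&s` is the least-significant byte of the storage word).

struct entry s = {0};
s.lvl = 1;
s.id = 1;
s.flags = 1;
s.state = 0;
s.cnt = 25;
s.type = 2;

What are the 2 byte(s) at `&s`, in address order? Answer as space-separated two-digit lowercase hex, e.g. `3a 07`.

51 99

lvl (4b) val=1 bits=0x1 at bit 0: 0x0001
id (2b) val=1 bits=0x1 at bit 4: 0x0011
flags (1b) val=1 bits=0x1 at bit 6: 0x0051
state (1b) val=0 bits=0x0 at bit 7: 0x0051
cnt (6b) val=25 bits=0x19 at bit 8: 0x1951
type (2b) val=2 bits=0x2 at bit 14: 0x9951
word = 0x9951 → little-endian bytes:
  [0]=0x51  [1]=0x99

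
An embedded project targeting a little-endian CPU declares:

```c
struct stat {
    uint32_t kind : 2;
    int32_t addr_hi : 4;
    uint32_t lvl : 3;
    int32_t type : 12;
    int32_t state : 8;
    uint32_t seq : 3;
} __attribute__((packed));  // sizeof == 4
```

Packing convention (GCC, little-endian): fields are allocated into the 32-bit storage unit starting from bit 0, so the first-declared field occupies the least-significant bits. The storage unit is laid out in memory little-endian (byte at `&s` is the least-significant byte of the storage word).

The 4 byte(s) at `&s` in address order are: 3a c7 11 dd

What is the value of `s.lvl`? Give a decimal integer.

[0]=0x3a [1]=0xc7 [2]=0x11 [3]=0xdd (little-endian) → word 0xdd11c73a
kind [0+:2] = (word>>0) & 0x3 = 2
addr_hi [2+:4] = (word>>2) & 0xf = 14
lvl [6+:3] = (word>>6) & 0x7 = 4  ←
type [9+:12] = (word>>9) & 0xfff = 2275
state [21+:8] = (word>>21) & 0xff = 232
seq [29+:3] = (word>>29) & 0x7 = 6

4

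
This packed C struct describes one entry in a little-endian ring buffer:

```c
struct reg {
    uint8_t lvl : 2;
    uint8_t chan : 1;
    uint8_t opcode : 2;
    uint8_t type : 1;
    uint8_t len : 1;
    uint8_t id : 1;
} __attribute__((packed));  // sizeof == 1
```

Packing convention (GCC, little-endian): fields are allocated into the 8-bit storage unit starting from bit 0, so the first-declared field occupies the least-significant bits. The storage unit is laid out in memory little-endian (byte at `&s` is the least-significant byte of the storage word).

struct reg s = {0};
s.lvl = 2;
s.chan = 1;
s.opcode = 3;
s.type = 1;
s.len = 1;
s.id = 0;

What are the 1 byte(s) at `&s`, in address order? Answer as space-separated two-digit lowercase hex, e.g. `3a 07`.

lvl:2 = 2 → 0x2 << 0 → word 0x02
chan:1 = 1 → 0x1 << 2 → word 0x06
opcode:2 = 3 → 0x3 << 3 → word 0x1e
type:1 = 1 → 0x1 << 5 → word 0x3e
len:1 = 1 → 0x1 << 6 → word 0x7e
id:1 = 0 → 0x0 << 7 → word 0x7e
word = 0x7e → little-endian bytes:
  [0]=0x7e

7e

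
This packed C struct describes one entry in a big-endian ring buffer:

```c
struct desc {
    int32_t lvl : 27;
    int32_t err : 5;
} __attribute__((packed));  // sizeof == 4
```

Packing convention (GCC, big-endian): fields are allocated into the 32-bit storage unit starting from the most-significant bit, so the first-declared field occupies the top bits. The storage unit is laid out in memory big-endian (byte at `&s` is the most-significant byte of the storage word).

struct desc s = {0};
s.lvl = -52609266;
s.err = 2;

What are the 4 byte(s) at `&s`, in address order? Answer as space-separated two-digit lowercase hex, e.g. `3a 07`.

9b a7 e1 c2

lvl:27 = -52609266 → 0x4dd3f0e << 5 → word 0x9ba7e1c0
err:5 = 2 → 0x2 << 0 → word 0x9ba7e1c2
word = 0x9ba7e1c2 → big-endian bytes:
  [0]=0x9b  [1]=0xa7  [2]=0xe1  [3]=0xc2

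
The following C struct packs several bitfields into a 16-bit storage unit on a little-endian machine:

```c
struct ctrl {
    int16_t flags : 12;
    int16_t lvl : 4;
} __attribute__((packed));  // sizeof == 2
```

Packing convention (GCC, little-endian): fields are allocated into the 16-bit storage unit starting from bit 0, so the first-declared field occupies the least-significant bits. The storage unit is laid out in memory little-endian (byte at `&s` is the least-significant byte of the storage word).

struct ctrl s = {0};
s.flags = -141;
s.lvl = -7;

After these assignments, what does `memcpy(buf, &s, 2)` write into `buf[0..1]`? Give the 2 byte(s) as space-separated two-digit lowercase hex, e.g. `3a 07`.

flags:12 = -141 → 0xf73 << 0 → word 0x0f73
lvl:4 = -7 → 0x9 << 12 → word 0x9f73
word = 0x9f73 → little-endian bytes:
  [0]=0x73  [1]=0x9f

73 9f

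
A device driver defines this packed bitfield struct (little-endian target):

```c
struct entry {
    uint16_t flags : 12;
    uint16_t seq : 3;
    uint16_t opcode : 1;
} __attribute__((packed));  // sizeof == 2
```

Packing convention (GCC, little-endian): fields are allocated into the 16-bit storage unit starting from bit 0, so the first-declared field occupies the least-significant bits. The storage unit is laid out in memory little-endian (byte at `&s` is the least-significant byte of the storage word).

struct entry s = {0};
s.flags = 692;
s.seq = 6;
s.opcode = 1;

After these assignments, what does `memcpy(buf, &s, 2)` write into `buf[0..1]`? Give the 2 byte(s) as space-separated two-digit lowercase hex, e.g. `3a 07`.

b4 e2

flags (12b) val=692 bits=0x2b4 at bit 0: 0x02b4
seq (3b) val=6 bits=0x6 at bit 12: 0x62b4
opcode (1b) val=1 bits=0x1 at bit 15: 0xe2b4
word = 0xe2b4 → little-endian bytes:
  [0]=0xb4  [1]=0xe2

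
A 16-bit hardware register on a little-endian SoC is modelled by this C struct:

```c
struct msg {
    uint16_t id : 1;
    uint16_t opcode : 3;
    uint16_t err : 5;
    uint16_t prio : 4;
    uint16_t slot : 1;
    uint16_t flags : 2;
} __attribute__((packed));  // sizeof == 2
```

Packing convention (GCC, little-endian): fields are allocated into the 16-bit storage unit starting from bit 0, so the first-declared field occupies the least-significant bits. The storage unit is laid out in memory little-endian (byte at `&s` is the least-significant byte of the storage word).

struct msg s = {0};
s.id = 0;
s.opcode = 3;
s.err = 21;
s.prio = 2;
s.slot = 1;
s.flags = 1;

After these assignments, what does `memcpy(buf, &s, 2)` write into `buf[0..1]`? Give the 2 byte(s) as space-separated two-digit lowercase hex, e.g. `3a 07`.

56 65

[0+:1] id=0 & 0x1 = 0x0; word=0x0000
[1+:3] opcode=3 & 0x7 = 0x3; word=0x0006
[4+:5] err=21 & 0x1f = 0x15; word=0x0156
[9+:4] prio=2 & 0xf = 0x2; word=0x0556
[13+:1] slot=1 & 0x1 = 0x1; word=0x2556
[14+:2] flags=1 & 0x3 = 0x1; word=0x6556
word = 0x6556 → little-endian bytes:
  [0]=0x56  [1]=0x65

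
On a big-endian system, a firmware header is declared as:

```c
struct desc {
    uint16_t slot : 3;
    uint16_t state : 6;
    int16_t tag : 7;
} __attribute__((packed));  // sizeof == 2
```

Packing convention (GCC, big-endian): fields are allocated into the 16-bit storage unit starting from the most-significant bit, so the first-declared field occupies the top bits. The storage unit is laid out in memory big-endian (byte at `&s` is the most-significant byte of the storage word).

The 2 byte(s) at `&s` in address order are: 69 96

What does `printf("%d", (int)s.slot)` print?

[0]=0x69 [1]=0x96 (big-endian) → word 0x6996
slot [13+:3] = (word>>13) & 0x7 = 3  ←
state [7+:6] = (word>>7) & 0x3f = 19
tag [0+:7] = (word>>0) & 0x7f = 22

3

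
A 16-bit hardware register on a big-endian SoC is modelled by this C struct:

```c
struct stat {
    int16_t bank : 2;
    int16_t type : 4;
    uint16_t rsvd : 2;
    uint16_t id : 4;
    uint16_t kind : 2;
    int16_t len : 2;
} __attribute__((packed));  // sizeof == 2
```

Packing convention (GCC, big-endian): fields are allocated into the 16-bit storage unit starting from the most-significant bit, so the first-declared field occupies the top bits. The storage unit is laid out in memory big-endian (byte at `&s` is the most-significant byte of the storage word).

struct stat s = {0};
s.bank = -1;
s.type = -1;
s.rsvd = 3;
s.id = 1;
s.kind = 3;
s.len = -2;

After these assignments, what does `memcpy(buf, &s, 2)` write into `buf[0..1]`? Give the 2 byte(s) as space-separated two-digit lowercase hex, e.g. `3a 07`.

bank (2b) val=-1 bits=0x3 at bit 14: 0xc000
type (4b) val=-1 bits=0xf at bit 10: 0xfc00
rsvd (2b) val=3 bits=0x3 at bit 8: 0xff00
id (4b) val=1 bits=0x1 at bit 4: 0xff10
kind (2b) val=3 bits=0x3 at bit 2: 0xff1c
len (2b) val=-2 bits=0x2 at bit 0: 0xff1e
word = 0xff1e → big-endian bytes:
  [0]=0xff  [1]=0x1e

ff 1e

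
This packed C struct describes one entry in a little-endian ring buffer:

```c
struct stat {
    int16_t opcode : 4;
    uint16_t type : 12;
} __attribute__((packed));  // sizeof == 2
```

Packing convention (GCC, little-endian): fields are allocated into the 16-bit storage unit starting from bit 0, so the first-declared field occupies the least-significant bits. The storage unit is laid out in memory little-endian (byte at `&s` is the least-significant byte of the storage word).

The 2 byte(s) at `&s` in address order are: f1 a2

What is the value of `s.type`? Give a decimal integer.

2607

[0]=0xf1 [1]=0xa2 (little-endian) → word 0xa2f1
opcode:4 @ bit 0 → (0xa2f1>>0)&0xf = 0x1
type:12 @ bit 4 → (0xa2f1>>4)&0xfff = 0xa2f  ←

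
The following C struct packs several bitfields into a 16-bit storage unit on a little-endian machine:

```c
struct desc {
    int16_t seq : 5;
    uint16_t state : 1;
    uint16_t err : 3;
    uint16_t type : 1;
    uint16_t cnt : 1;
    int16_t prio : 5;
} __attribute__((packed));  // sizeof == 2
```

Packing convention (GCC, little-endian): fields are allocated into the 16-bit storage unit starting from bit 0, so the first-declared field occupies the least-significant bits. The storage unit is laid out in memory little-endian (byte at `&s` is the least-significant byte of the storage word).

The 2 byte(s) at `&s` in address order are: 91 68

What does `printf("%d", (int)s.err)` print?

[0]=0x91 [1]=0x68 (little-endian) → word 0x6891
seq [0+:5] = (word>>0) & 0x1f = 17
state [5+:1] = (word>>5) & 0x1 = 0
err [6+:3] = (word>>6) & 0x7 = 2  ←
type [9+:1] = (word>>9) & 0x1 = 0
cnt [10+:1] = (word>>10) & 0x1 = 0
prio [11+:5] = (word>>11) & 0x1f = 13

2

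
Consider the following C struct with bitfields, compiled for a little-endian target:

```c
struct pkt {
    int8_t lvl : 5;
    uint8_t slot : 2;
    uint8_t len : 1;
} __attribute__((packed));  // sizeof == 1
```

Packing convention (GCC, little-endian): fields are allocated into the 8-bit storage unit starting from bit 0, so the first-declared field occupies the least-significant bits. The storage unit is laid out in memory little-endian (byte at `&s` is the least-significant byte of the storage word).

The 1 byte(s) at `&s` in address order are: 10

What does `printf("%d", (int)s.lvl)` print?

-16

[0]=0x10 (little-endian) → word 0x10
lvl [0+:5] = (word>>0) & 0x1f = 16  ←
slot [5+:2] = (word>>5) & 0x3 = 0
len [7+:1] = (word>>7) & 0x1 = 0
lvl signed 5b, MSB=1: 16 - 32 = -16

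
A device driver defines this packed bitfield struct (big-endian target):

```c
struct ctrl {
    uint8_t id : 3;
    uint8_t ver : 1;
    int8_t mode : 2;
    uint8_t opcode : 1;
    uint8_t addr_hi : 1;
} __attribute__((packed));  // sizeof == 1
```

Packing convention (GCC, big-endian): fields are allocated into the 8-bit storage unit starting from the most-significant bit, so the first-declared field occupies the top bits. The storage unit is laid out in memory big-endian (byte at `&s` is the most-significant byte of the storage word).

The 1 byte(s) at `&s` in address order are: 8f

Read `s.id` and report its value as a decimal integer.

4

[0]=0x8f (big-endian) → word 0x8f
id:3 @ bit 5 → (0x8f>>5)&0x7 = 0x4  ←
ver:1 @ bit 4 → (0x8f>>4)&0x1 = 0x0
mode:2 @ bit 2 → (0x8f>>2)&0x3 = 0x3
opcode:1 @ bit 1 → (0x8f>>1)&0x1 = 0x1
addr_hi:1 @ bit 0 → (0x8f>>0)&0x1 = 0x1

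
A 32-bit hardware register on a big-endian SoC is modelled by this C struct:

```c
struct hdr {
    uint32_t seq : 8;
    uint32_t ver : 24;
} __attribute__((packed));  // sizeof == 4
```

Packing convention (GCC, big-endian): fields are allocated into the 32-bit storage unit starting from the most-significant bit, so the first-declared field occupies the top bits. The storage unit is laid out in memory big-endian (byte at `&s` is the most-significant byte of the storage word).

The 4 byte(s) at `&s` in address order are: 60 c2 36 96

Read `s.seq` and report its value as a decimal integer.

[0]=0x60 [1]=0xc2 [2]=0x36 [3]=0x96 (big-endian) → word 0x60c23696
seq [24+:8] = (word>>24) & 0xff = 96  ←
ver [0+:24] = (word>>0) & 0xffffff = 12727958

96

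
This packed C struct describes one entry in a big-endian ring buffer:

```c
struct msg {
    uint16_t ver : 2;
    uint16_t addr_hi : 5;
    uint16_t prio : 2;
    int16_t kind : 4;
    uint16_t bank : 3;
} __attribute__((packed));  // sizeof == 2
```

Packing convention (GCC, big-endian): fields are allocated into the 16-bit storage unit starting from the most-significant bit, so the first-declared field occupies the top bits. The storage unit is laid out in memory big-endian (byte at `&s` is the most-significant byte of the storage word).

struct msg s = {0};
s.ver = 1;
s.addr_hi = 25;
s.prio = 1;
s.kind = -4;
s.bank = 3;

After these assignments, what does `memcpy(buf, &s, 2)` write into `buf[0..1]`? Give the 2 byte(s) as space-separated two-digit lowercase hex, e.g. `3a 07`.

ver:2 = 1 → 0x1 << 14 → word 0x4000
addr_hi:5 = 25 → 0x19 << 9 → word 0x7200
prio:2 = 1 → 0x1 << 7 → word 0x7280
kind:4 = -4 → 0xc << 3 → word 0x72e0
bank:3 = 3 → 0x3 << 0 → word 0x72e3
word = 0x72e3 → big-endian bytes:
  [0]=0x72  [1]=0xe3

72 e3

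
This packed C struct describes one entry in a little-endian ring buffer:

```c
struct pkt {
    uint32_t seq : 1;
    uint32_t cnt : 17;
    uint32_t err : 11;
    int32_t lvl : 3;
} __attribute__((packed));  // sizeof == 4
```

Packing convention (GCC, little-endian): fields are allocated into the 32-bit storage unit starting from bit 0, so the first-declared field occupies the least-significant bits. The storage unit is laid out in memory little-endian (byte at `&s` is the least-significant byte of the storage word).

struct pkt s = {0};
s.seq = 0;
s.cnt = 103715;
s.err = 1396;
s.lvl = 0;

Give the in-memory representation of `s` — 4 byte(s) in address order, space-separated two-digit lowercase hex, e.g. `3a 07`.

46 2a d3 15

seq:1 = 0 → 0x0 << 0 → word 0x00000000
cnt:17 = 103715 → 0x19523 << 1 → word 0x00032a46
err:11 = 1396 → 0x574 << 18 → word 0x15d32a46
lvl:3 = 0 → 0x0 << 29 → word 0x15d32a46
word = 0x15d32a46 → little-endian bytes:
  [0]=0x46  [1]=0x2a  [2]=0xd3  [3]=0x15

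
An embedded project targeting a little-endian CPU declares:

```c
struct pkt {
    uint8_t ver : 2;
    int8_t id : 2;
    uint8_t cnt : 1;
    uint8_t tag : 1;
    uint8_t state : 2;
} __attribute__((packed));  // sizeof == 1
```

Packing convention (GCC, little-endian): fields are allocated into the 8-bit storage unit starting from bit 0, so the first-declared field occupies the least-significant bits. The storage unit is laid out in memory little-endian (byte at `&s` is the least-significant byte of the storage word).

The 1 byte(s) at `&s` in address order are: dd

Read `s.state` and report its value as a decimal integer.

3

[0]=0xdd (little-endian) → word 0xdd
ver:2 @ bit 0 → (0xdd>>0)&0x3 = 0x1
id:2 @ bit 2 → (0xdd>>2)&0x3 = 0x3
cnt:1 @ bit 4 → (0xdd>>4)&0x1 = 0x1
tag:1 @ bit 5 → (0xdd>>5)&0x1 = 0x0
state:2 @ bit 6 → (0xdd>>6)&0x3 = 0x3  ←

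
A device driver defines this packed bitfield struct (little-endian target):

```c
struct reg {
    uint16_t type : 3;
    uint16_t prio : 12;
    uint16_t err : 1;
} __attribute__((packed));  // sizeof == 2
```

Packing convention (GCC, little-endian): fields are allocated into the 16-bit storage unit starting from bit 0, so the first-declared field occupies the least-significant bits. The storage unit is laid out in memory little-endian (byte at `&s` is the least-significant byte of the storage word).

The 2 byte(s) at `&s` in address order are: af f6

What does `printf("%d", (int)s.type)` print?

[0]=0xaf [1]=0xf6 (little-endian) → word 0xf6af
type [0+:3] = (word>>0) & 0x7 = 7  ←
prio [3+:12] = (word>>3) & 0xfff = 3797
err [15+:1] = (word>>15) & 0x1 = 1

7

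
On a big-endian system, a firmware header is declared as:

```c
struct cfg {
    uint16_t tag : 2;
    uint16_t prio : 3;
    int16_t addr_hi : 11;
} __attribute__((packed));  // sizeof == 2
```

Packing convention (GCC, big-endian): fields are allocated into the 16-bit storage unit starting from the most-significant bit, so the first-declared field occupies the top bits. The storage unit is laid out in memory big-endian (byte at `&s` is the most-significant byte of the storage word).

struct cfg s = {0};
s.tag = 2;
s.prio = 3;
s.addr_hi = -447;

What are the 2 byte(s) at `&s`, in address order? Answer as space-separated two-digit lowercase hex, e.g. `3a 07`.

tag (2b) val=2 bits=0x2 at bit 14: 0x8000
prio (3b) val=3 bits=0x3 at bit 11: 0x9800
addr_hi (11b) val=-447 bits=0x641 at bit 0: 0x9e41
word = 0x9e41 → big-endian bytes:
  [0]=0x9e  [1]=0x41

9e 41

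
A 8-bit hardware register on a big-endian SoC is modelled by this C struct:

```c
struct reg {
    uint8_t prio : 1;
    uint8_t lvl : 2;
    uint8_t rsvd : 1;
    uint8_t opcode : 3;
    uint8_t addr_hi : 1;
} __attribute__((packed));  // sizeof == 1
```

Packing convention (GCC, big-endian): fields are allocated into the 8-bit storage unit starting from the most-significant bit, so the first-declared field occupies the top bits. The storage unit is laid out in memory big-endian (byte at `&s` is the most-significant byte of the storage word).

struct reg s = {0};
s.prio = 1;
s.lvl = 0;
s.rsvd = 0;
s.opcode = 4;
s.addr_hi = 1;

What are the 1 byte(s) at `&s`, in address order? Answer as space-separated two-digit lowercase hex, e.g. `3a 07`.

89

prio:1 = 1 → 0x1 << 7 → word 0x80
lvl:2 = 0 → 0x0 << 5 → word 0x80
rsvd:1 = 0 → 0x0 << 4 → word 0x80
opcode:3 = 4 → 0x4 << 1 → word 0x88
addr_hi:1 = 1 → 0x1 << 0 → word 0x89
word = 0x89 → big-endian bytes:
  [0]=0x89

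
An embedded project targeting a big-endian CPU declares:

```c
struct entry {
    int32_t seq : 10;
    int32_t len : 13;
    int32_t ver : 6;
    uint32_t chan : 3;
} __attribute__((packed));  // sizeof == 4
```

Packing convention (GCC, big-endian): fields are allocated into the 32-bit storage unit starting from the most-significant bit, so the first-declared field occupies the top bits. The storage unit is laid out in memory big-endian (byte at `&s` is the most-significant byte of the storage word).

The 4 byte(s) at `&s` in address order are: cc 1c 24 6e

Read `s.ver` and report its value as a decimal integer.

[0]=0xcc [1]=0x1c [2]=0x24 [3]=0x6e (big-endian) → word 0xcc1c246e
seq:10 @ bit 22 → (0xcc1c246e>>22)&0x3ff = 0x330
len:13 @ bit 9 → (0xcc1c246e>>9)&0x1fff = 0xe12
ver:6 @ bit 3 → (0xcc1c246e>>3)&0x3f = 0xd  ←
chan:3 @ bit 0 → (0xcc1c246e>>0)&0x7 = 0x6
ver signed 6b, MSB=0: value = 13

13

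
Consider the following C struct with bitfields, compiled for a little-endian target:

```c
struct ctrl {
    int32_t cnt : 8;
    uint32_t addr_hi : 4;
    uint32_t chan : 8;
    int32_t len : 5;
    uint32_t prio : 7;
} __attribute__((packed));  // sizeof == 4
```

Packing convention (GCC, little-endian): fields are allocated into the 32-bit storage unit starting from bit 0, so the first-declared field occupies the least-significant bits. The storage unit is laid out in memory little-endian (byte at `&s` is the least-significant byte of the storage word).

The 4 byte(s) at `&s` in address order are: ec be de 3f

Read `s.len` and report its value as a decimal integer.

[0]=0xec [1]=0xbe [2]=0xde [3]=0x3f (little-endian) → word 0x3fdebeec
cnt [0+:8] = (word>>0) & 0xff = 236
addr_hi [8+:4] = (word>>8) & 0xf = 14
chan [12+:8] = (word>>12) & 0xff = 235
len [20+:5] = (word>>20) & 0x1f = 29  ←
prio [25+:7] = (word>>25) & 0x7f = 31
len signed 5b, MSB=1: 29 - 32 = -3

-3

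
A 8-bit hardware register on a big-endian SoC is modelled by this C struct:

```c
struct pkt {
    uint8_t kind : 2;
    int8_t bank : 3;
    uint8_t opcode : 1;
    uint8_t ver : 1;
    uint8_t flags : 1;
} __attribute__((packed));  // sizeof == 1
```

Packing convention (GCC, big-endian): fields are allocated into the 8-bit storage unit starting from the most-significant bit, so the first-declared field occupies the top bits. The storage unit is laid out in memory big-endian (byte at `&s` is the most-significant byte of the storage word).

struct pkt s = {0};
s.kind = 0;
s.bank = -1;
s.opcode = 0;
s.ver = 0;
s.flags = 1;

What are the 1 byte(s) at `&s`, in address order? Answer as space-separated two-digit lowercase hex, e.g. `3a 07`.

kind (2b) val=0 bits=0x0 at bit 6: 0x00
bank (3b) val=-1 bits=0x7 at bit 3: 0x38
opcode (1b) val=0 bits=0x0 at bit 2: 0x38
ver (1b) val=0 bits=0x0 at bit 1: 0x38
flags (1b) val=1 bits=0x1 at bit 0: 0x39
word = 0x39 → big-endian bytes:
  [0]=0x39

39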